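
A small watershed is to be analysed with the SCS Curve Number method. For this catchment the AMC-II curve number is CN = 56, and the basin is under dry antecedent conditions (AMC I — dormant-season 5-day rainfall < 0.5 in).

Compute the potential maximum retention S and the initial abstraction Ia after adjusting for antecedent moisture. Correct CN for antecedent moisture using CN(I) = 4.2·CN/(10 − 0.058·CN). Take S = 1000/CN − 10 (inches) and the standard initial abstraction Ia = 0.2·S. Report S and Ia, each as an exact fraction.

S = 2750/147 in ≈ 18.707 in; Ia = 550/147 in ≈ 3.741 in

Adjust CN=56 to AMC I: 4.2·56/(10 − 0.058·56) → (1176/5) ÷ (844/125) = 7350/211 ≈ 34.834
Max retention: S = 1000/(7350/211) − 10 = 2750/147 in (≈ 18.707 in)
Initial abstraction Ia = S/5 = (2750/147)/5 = 550/147 ≈ 3.741 in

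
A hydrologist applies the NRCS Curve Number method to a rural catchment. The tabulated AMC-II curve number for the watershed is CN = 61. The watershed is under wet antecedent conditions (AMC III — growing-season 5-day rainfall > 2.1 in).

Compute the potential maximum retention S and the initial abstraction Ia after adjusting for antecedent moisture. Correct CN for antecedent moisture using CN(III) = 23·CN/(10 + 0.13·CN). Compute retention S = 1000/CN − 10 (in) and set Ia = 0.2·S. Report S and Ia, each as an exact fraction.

S = 3900/1403 in ≈ 2.780 in; Ia = 780/1403 in ≈ 0.556 in

Adjust CN=61 to AMC III: 23·61/(10 + 0.13·61) → 1403 ÷ (1793/100) = 140300/1793 ≈ 78.249
Max retention: S = 1000/(140300/1793) − 10 = 3900/1403 in (≈ 2.780 in)
Initial abstraction Ia = S/5 = (3900/1403)/5 = 780/1403 ≈ 0.556 in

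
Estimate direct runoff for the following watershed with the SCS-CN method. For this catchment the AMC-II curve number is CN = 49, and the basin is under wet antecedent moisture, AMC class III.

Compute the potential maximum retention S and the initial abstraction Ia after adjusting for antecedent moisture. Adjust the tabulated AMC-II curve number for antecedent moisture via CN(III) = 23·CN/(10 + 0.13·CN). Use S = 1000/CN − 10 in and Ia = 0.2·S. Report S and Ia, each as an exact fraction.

CN(III) from CN(II)=49: (23·49)/(10 + 0.13·49) = 112700/1637 ≈ 68.845
Retention S: 1000/CN − 10 with CN=68.845 → S = 5100/1127 ≈ 4.525 in
Initial abstraction Ia = S/5 = (5100/1127)/5 = 1020/1127 ≈ 0.905 in

S = 5100/1127 in ≈ 4.525 in; Ia = 1020/1127 in ≈ 0.905 in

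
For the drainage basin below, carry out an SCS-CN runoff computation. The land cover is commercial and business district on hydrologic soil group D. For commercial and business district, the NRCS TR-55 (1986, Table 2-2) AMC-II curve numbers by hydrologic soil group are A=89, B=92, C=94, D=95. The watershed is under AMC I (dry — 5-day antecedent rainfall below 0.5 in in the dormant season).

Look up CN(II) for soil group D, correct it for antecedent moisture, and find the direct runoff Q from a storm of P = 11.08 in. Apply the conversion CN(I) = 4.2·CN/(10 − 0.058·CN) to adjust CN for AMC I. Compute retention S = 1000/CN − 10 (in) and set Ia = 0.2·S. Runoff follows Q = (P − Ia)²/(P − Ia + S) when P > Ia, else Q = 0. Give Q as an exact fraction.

Q = 11668968529/1202216925 in ≈ 9.706 in

NRCS table: commercial and business district, soil group D → CN(II) = 95
Dry (AMC I): CN(I) = 4.2·95/(10 − 0.058·95) = 399/(449/100) = 39900/449 ≈ 88.864
Max retention: S = 1000/(39900/449) − 10 = 500/399 in (≈ 1.253 in)
Ia = 0.2S: 0.2·1.253 = 0.251 in (exactly 100/399)
P − Ia = 11.080 − 0.251 = 108023/9975 ≈ 10.829 in (> 0, runoff occurs)
Q = (108023/9975)²/((108023/9975) + 500/399) = (11668968529/99500625)/(120523/9975) = 11668968529/1202216925 in ≈ 9.706 in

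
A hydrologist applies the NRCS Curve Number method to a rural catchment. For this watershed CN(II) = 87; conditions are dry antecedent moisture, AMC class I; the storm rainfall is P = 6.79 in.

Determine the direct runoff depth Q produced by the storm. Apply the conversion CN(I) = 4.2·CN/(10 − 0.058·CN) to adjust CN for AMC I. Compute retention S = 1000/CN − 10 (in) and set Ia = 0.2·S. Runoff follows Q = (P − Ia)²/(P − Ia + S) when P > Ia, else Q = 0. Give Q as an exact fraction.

CN(I) from CN(II)=87: (4.2·87)/(10 − 0.058·87) = 182700/2477 ≈ 73.759
Max retention: S = 1000/(182700/2477) − 10 = 6500/1827 in (≈ 3.558 in)
Ia = 0.2S: 0.2·3.558 = 0.712 in (exactly 1300/1827)
P − Ia = 6.790 − 0.712 = 1110533/182700 ≈ 6.078 in (> 0, runoff occurs)
Runoff Q = (P−Ia)²/(P−Ia+S) = (6.078)²/(6.078+3.558) = 1233283544089/321649379100 ≈ 3.834 in

Q = 1233283544089/321649379100 in ≈ 3.834 in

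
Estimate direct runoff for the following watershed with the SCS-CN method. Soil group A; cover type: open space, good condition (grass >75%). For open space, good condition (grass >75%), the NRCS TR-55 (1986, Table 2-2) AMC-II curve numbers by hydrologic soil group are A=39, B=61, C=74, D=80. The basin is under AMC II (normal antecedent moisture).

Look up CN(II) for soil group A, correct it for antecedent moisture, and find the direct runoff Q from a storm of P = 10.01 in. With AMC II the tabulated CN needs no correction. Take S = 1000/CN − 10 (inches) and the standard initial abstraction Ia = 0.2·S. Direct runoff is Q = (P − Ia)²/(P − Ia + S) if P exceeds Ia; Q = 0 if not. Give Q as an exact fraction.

Q = 720331921/342572100 in ≈ 2.103 in

NRCS table: open space, good condition (grass >75%), soil group A → CN(II) = 39
CN(II) = 39; AMC II needs no correction.
S = 1000/39 − 10 = 610/39 in ≈ 15.641 in
Ia = 0.2S: 0.2·15.641 = 3.128 in (exactly 122/39)
Excess rainfall: 10.010 − 3.128 = 6.882 in; P > Ia so Q > 0
Q: (26839/3900)² ÷ (87839/3900) = 720331921/342572100 in (≈ 2.103 in)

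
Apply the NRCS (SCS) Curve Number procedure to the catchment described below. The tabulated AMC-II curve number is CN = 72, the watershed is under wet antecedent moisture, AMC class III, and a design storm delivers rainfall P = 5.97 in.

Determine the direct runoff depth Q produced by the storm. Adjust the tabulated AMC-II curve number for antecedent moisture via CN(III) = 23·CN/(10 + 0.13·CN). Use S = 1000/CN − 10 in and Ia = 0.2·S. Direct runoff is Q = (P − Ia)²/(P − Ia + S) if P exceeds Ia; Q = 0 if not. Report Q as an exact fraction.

Wet (AMC III): CN(III) = 23·72/(10 + 0.13·72) = 1656/(484/25) = 10350/121 ≈ 85.537
Retention S: 1000/CN − 10 with CN=85.537 → S = 350/207 ≈ 1.691 in
Initial abstraction Ia = S/5 = (350/207)/5 = 70/207 ≈ 0.338 in
Since P=5.970 > Ia=0.338: effective rainfall P−Ia = 116579/20700 in
Q = (116579/20700)²/((116579/20700) + 350/207) = (13590663241/428490000)/(151579/20700) = 13590663241/3137685300 in ≈ 4.331 in

Q = 13590663241/3137685300 in ≈ 4.331 in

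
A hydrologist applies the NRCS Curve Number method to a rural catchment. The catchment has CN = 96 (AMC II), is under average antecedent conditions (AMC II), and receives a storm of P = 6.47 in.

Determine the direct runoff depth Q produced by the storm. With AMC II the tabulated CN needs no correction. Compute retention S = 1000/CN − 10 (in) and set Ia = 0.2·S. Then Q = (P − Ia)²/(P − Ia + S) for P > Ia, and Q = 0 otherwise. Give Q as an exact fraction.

AMC II — tabulated CN = 96 applies directly.
S = 1000/96 − 10 = 5/12 in ≈ 0.417 in
Ia = 0.2S: 0.2·0.417 = 0.083 in (exactly 1/12)
Excess rainfall: 6.470 − 0.083 = 6.387 in; P > Ia so Q > 0
Q: (479/75)² ÷ (2041/300) = 917764/153075 in (≈ 5.996 in)

Q = 917764/153075 in ≈ 5.996 in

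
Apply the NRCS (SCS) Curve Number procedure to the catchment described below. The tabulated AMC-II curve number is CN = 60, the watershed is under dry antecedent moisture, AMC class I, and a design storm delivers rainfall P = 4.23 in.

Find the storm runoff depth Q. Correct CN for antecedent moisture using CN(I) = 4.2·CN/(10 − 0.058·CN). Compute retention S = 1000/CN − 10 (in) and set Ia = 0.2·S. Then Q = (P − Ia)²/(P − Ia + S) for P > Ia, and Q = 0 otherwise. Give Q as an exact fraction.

Adjust CN=60 to AMC I: 4.2·60/(10 − 0.058·60) → 252 ÷ (163/25) = 6300/163 ≈ 38.650
Retention S: 1000/CN − 10 with CN=38.650 → S = 1000/63 ≈ 15.873 in
Initial abstraction Ia = S/5 = (1000/63)/5 = 200/63 ≈ 3.175 in
Excess rainfall: 4.230 − 3.175 = 1.055 in; P > Ia so Q > 0
Q: (6649/6300)² ÷ (106649/6300) = 44209201/671888700 in (≈ 0.066 in)

Q = 44209201/671888700 in ≈ 0.066 in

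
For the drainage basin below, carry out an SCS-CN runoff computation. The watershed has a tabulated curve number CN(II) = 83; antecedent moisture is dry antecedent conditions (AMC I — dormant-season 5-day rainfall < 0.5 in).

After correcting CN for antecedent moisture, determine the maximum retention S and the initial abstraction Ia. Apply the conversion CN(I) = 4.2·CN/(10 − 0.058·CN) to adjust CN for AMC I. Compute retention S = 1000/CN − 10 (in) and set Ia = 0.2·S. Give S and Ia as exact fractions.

S = 8500/1743 in ≈ 4.877 in; Ia = 1700/1743 in ≈ 0.975 in

Dry (AMC I): CN(I) = 4.2·83/(10 − 0.058·83) = (1743/5)/(2593/500) = 174300/2593 ≈ 67.219
Max retention: S = 1000/(174300/2593) − 10 = 8500/1743 in (≈ 4.877 in)
Ia = 0.2S: 0.2·4.877 = 0.975 in (exactly 1700/1743)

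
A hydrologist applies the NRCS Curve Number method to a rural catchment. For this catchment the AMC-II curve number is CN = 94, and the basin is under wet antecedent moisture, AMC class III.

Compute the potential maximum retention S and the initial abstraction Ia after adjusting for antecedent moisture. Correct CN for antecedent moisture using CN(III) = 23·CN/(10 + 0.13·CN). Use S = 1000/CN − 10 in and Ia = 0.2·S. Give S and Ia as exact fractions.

S = 300/1081 in ≈ 0.278 in; Ia = 60/1081 in ≈ 0.056 in

Wet (AMC III): CN(III) = 23·94/(10 + 0.13·94) = 2162/(1111/50) = 108100/1111 ≈ 97.300
S = 1000/(108100/1111) − 10 = 300/1081 in ≈ 0.278 in
Ia = 0.2·(300/1081) = 60/1081 in ≈ 0.056 in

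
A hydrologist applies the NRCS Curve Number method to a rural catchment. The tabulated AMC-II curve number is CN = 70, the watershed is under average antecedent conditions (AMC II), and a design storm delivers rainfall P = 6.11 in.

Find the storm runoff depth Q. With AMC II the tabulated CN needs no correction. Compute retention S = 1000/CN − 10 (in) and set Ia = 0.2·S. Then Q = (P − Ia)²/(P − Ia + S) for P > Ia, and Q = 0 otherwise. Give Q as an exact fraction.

Q = 13520329/4673900 in ≈ 2.893 in

AMC II — tabulated CN = 70 applies directly.
Max retention: S = 1000/70 − 10 = 30/7 in (≈ 4.286 in)
Ia = 0.2S: 0.2·4.286 = 0.857 in (exactly 6/7)
P − Ia = 6.110 − 0.857 = 3677/700 ≈ 5.253 in (> 0, runoff occurs)
Q = (3677/700)²/((3677/700) + 30/7) = (13520329/490000)/(6677/700) = 13520329/4673900 in ≈ 2.893 in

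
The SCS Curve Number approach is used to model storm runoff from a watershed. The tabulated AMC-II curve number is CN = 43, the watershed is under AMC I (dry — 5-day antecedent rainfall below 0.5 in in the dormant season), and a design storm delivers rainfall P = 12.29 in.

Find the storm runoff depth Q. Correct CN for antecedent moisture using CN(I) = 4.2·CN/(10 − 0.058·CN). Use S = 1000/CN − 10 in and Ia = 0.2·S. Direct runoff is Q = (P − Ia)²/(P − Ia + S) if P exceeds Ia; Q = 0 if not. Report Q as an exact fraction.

Q = 32374445041/34010862900 in ≈ 0.952 in

Adjust CN=43 to AMC I: 4.2·43/(10 − 0.058·43) → (903/5) ÷ (3753/500) = 30100/1251 ≈ 24.061
S = 1000/(30100/1251) − 10 = 9500/301 in ≈ 31.561 in
Ia = 0.2S: 0.2·31.561 = 6.312 in (exactly 1900/301)
Since P=12.290 > Ia=6.312: effective rainfall P−Ia = 179929/30100 in
Q: (179929/30100)² ÷ (1129929/30100) = 32374445041/34010862900 in (≈ 0.952 in)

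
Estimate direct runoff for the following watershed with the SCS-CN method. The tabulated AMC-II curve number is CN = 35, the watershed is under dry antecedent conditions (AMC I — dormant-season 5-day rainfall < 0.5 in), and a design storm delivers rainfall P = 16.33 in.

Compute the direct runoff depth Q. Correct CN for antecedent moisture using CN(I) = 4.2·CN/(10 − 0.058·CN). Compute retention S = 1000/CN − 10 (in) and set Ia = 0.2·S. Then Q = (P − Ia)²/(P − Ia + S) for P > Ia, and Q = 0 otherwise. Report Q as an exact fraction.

Q = 12111222601/11172749700 in ≈ 1.084 in

CN(I) from CN(II)=35: (4.2·35)/(10 − 0.058·35) = 14700/797 ≈ 18.444
S = 1000/(14700/797) − 10 = 6500/147 in ≈ 44.218 in
Ia = 0.2S: 0.2·44.218 = 8.844 in (exactly 1300/147)
Excess rainfall: 16.330 − 8.844 = 7.486 in; P > Ia so Q > 0
Q: (110051/14700)² ÷ (760051/14700) = 12111222601/11172749700 in (≈ 1.084 in)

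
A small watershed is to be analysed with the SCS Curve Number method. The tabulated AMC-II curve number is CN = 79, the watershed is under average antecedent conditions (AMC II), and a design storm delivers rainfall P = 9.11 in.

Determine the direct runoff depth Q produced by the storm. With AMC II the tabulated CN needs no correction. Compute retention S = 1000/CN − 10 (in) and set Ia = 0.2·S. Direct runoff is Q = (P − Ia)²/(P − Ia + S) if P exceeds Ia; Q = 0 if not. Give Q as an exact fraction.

AMC II — tabulated CN = 79 applies directly.
S = 1000/79 − 10 = 210/79 in ≈ 2.658 in
Ia = 0.2S: 0.2·2.658 = 0.532 in (exactly 42/79)
Since P=9.110 > Ia=0.532: effective rainfall P−Ia = 67769/7900 in
Runoff Q = (P−Ia)²/(P−Ia+S) = (8.578)²/(8.578+2.658) = 4592637361/701275100 ≈ 6.549 in

Q = 4592637361/701275100 in ≈ 6.549 in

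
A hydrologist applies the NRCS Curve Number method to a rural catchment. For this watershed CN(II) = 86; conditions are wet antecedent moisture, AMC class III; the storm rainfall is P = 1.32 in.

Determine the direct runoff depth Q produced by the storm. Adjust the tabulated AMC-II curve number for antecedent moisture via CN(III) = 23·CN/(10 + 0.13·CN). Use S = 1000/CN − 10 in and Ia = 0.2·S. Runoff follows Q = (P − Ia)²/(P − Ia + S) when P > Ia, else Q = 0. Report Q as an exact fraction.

CN(III) from CN(II)=86: (23·86)/(10 + 0.13·86) = 98900/1059 ≈ 93.390
Retention S: 1000/CN − 10 with CN=93.390 → S = 700/989 ≈ 0.708 in
Ia = 0.2·(700/989) = 140/989 in ≈ 0.142 in
Excess rainfall: 1.320 − 0.142 = 1.178 in; P > Ia so Q > 0
Runoff Q = (P−Ia)²/(P−Ia+S) = (1.178)²/(1.178+0.708) = 848964769/1153099825 ≈ 0.736 in

Q = 848964769/1153099825 in ≈ 0.736 in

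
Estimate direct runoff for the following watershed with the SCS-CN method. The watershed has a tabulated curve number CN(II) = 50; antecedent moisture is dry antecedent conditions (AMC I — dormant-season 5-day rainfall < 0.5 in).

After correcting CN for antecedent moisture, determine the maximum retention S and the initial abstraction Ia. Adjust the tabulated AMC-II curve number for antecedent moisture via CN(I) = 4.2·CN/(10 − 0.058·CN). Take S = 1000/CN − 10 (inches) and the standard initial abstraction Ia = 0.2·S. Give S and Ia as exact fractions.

Dry (AMC I): CN(I) = 4.2·50/(10 − 0.058·50) = 210/(71/10) = 2100/71 ≈ 29.577
Retention S: 1000/CN − 10 with CN=29.577 → S = 500/21 ≈ 23.810 in
Ia = 0.2S: 0.2·23.810 = 4.762 in (exactly 100/21)

S = 500/21 in ≈ 23.810 in; Ia = 100/21 in ≈ 4.762 in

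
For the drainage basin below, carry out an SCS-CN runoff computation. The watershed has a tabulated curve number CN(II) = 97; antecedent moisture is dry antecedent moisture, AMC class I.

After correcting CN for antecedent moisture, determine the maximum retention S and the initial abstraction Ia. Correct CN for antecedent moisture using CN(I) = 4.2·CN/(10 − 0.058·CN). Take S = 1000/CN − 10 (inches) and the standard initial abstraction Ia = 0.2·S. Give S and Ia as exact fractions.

Adjust CN=97 to AMC I: 4.2·97/(10 − 0.058·97) → (2037/5) ÷ (2187/500) = 67900/729 ≈ 93.141
Retention S: 1000/CN − 10 with CN=93.141 → S = 500/679 ≈ 0.736 in
Initial abstraction Ia = S/5 = (500/679)/5 = 100/679 ≈ 0.147 in

S = 500/679 in ≈ 0.736 in; Ia = 100/679 in ≈ 0.147 in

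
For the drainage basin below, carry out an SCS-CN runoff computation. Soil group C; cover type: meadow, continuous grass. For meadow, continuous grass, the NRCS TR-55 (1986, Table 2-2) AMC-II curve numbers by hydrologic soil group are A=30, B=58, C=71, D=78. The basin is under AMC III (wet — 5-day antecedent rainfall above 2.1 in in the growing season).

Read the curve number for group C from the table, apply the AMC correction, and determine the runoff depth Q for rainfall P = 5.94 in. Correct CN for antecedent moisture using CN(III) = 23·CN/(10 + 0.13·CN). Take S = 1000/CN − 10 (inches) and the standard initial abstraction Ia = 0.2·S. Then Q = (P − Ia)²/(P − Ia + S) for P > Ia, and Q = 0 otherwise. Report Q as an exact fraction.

NRCS table: meadow, continuous grass, soil group C → CN(II) = 71
Adjust CN=71 to AMC III: 23·71/(10 + 0.13·71) → 1633 ÷ (1923/100) = 163300/1923 ≈ 84.919
Max retention: S = 1000/(163300/1923) − 10 = 2900/1633 in (≈ 1.776 in)
Ia = 0.2S: 0.2·1.776 = 0.355 in (exactly 580/1633)
Since P=5.940 > Ia=0.355: effective rainfall P−Ia = 456001/81650 in
Q: (456001/81650)² ÷ (601001/81650) = 207936912001/49071731650 in (≈ 4.237 in)

Q = 207936912001/49071731650 in ≈ 4.237 in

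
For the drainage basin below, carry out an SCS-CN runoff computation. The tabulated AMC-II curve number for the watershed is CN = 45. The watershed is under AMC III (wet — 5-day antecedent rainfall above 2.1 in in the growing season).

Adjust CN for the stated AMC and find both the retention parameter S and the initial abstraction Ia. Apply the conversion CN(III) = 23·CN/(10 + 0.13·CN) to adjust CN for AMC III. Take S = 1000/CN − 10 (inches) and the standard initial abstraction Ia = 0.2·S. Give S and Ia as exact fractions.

CN(III) from CN(II)=45: (23·45)/(10 + 0.13·45) = 20700/317 ≈ 65.300
Max retention: S = 1000/(20700/317) − 10 = 1100/207 in (≈ 5.314 in)
Ia = 0.2S: 0.2·5.314 = 1.063 in (exactly 220/207)

S = 1100/207 in ≈ 5.314 in; Ia = 220/207 in ≈ 1.063 in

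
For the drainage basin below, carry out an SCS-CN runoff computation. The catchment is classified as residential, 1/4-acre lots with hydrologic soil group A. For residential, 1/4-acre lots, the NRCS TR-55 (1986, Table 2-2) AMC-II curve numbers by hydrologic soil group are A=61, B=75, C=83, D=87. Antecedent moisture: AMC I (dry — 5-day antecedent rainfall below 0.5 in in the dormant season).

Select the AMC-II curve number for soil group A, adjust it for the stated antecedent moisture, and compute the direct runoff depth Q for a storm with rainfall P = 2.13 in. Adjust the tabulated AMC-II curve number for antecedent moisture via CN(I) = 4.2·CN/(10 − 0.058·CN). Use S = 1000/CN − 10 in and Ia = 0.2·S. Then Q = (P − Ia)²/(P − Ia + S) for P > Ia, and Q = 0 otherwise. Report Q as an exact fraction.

Q = 0 in ≈ 0.000 in

NRCS table: residential, 1/4-acre lots, soil group A → CN(II) = 61
Dry (AMC I): CN(I) = 4.2·61/(10 − 0.058·61) = (1281/5)/(3231/500) = 42700/1077 ≈ 39.647
Max retention: S = 1000/(42700/1077) − 10 = 6500/427 in (≈ 15.222 in)
Initial abstraction Ia = S/5 = (6500/427)/5 = 1300/427 ≈ 3.044 in
P = 2.130 ≤ Ia = 3.044 in: entire storm abstracted, Q = 0.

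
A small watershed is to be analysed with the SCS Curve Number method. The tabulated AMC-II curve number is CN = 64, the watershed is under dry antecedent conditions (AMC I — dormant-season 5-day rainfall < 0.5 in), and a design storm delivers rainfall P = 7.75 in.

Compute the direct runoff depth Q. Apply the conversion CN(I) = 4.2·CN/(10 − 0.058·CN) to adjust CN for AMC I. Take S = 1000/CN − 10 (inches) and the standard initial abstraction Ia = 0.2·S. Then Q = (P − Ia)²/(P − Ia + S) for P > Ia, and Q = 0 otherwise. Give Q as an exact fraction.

Dry (AMC I): CN(I) = 4.2·64/(10 − 0.058·64) = (1344/5)/(786/125) = 5600/131 ≈ 42.748
Retention S: 1000/CN − 10 with CN=42.748 → S = 375/28 ≈ 13.393 in
Initial abstraction Ia = S/5 = (375/28)/5 = 75/28 ≈ 2.679 in
Excess rainfall: 7.750 − 2.679 = 5.071 in; P > Ia so Q > 0
Q: (71/14)² ÷ (517/28) = 5041/3619 in (≈ 1.393 in)

Q = 5041/3619 in ≈ 1.393 in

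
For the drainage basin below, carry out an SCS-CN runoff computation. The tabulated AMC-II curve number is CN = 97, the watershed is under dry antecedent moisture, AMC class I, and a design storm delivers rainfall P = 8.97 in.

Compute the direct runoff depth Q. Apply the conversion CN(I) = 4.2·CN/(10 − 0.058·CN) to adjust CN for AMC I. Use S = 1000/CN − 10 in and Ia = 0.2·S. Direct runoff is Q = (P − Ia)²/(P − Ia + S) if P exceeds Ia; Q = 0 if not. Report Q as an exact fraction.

Q = 358876477969/44071377700 in ≈ 8.143 in

Dry (AMC I): CN(I) = 4.2·97/(10 − 0.058·97) = (2037/5)/(2187/500) = 67900/729 ≈ 93.141
Max retention: S = 1000/(67900/729) − 10 = 500/679 in (≈ 0.736 in)
Initial abstraction Ia = S/5 = (500/679)/5 = 100/679 ≈ 0.147 in
Since P=8.970 > Ia=0.147: effective rainfall P−Ia = 599063/67900 in
Q: (599063/67900)² ÷ (649063/67900) = 358876477969/44071377700 in (≈ 8.143 in)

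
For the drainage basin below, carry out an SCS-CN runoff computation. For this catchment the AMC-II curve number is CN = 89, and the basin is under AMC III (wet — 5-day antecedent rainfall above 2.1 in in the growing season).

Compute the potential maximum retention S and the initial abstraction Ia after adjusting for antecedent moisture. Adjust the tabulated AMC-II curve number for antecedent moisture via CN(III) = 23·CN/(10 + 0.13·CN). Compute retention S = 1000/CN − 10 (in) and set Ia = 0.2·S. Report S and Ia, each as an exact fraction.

S = 1100/2047 in ≈ 0.537 in; Ia = 220/2047 in ≈ 0.107 in

CN(III) from CN(II)=89: (23·89)/(10 + 0.13·89) = 204700/2157 ≈ 94.900
S = 1000/(204700/2157) − 10 = 1100/2047 in ≈ 0.537 in
Ia = 0.2·(1100/2047) = 220/2047 in ≈ 0.107 in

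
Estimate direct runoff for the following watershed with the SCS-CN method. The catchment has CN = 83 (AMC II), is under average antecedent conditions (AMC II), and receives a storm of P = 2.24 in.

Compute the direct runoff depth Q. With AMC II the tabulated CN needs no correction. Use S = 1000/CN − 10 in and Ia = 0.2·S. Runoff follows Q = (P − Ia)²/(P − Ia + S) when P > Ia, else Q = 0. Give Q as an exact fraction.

CN(II) = 83; AMC II needs no correction.
Retention S: 1000/CN − 10 with CN=83.000 → S = 170/83 ≈ 2.048 in
Ia = 0.2·(170/83) = 34/83 in ≈ 0.410 in
Since P=2.240 > Ia=0.410: effective rainfall P−Ia = 3798/2075 in
Q: (3798/2075)² ÷ (8048/2075) = 3606201/4174900 in (≈ 0.864 in)

Q = 3606201/4174900 in ≈ 0.864 in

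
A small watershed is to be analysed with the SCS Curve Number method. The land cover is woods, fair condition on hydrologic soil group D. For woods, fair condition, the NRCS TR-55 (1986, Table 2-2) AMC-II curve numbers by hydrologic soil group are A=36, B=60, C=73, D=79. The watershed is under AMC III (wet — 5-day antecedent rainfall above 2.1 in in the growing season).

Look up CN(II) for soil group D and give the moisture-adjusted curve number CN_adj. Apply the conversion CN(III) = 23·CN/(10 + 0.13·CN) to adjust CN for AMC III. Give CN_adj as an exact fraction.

CN_adj = 181700/2027 ≈ 89.640

NRCS table: woods, fair condition, soil group D → CN(II) = 79
Adjust CN=79 to AMC III: 23·79/(10 + 0.13·79) → 1817 ÷ (2027/100) = 181700/2027 ≈ 89.640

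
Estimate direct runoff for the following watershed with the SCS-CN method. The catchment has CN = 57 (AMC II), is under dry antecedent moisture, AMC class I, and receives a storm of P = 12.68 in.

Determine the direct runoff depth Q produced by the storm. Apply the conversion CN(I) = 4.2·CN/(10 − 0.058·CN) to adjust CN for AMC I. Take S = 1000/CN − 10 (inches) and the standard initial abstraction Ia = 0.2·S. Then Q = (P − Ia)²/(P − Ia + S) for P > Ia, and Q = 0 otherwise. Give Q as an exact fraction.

Dry (AMC I): CN(I) = 4.2·57/(10 − 0.058·57) = (1197/5)/(3347/500) = 119700/3347 ≈ 35.763
S = 1000/(119700/3347) − 10 = 21500/1197 in ≈ 17.962 in
Ia = 0.2S: 0.2·17.962 = 3.592 in (exactly 4300/1197)
Excess rainfall: 12.680 − 3.592 = 9.088 in; P > Ia so Q > 0
Q: (271949/29925)² ÷ (809449/29925) = 73956258601/24222761325 in (≈ 3.053 in)

Q = 73956258601/24222761325 in ≈ 3.053 in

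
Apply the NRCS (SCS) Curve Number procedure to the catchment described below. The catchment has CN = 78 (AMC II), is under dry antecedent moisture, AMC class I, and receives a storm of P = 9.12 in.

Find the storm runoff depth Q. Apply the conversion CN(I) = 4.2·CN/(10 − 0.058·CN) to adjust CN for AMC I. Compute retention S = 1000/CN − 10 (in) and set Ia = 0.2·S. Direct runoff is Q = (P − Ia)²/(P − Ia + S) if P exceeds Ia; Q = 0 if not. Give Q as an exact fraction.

Dry (AMC I): CN(I) = 4.2·78/(10 − 0.058·78) = (1638/5)/(1369/250) = 81900/1369 ≈ 59.825
Max retention: S = 1000/(81900/1369) − 10 = 5500/819 in (≈ 6.716 in)
Ia = 0.2·(5500/819) = 1100/819 in ≈ 1.343 in
Excess rainfall: 9.120 − 1.343 = 7.777 in; P > Ia so Q > 0
Q: (159232/20475)² ÷ (296732/20475) = 6338707456/1518896925 in (≈ 4.173 in)

Q = 6338707456/1518896925 in ≈ 4.173 in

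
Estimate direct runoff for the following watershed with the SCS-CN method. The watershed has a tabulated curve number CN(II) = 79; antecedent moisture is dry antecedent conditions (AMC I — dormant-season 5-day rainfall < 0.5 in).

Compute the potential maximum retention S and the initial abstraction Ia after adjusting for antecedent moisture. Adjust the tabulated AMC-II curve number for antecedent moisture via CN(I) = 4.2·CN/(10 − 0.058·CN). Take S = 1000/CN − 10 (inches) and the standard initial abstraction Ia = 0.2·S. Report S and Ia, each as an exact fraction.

CN(I) from CN(II)=79: (4.2·79)/(10 − 0.058·79) = 7900/129 ≈ 61.240
S = 1000/(7900/129) − 10 = 500/79 in ≈ 6.329 in
Ia = 0.2S: 0.2·6.329 = 1.266 in (exactly 100/79)

S = 500/79 in ≈ 6.329 in; Ia = 100/79 in ≈ 1.266 in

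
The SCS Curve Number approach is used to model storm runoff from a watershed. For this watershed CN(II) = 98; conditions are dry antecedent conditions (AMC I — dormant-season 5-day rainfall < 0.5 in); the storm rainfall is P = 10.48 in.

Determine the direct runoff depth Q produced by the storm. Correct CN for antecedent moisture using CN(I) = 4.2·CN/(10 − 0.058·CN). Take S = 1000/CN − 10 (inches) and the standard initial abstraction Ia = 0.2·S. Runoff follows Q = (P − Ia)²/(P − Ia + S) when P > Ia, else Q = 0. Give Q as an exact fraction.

Q = 35670670802/3596329275 in ≈ 9.919 in

Dry (AMC I): CN(I) = 4.2·98/(10 − 0.058·98) = (2058/5)/(1079/250) = 102900/1079 ≈ 95.366
S = 1000/(102900/1079) − 10 = 500/1029 in ≈ 0.486 in
Ia = 0.2·(500/1029) = 100/1029 in ≈ 0.097 in
P − Ia = 10.480 − 0.097 = 267098/25725 ≈ 10.383 in (> 0, runoff occurs)
Runoff Q = (P−Ia)²/(P−Ia+S) = (10.383)²/(10.383+0.486) = 35670670802/3596329275 ≈ 9.919 in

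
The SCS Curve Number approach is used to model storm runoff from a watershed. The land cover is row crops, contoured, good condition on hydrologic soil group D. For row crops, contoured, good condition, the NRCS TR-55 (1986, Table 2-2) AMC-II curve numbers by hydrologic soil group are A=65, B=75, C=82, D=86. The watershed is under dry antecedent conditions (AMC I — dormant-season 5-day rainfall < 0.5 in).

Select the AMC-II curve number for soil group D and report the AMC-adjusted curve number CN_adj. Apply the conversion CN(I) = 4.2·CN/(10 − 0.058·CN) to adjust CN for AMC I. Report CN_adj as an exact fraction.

NRCS table: row crops, contoured, good condition, soil group D → CN(II) = 86
Adjust CN=86 to AMC I: 4.2·86/(10 − 0.058·86) → (1806/5) ÷ (1253/250) = 12900/179 ≈ 72.067

CN_adj = 12900/179 ≈ 72.067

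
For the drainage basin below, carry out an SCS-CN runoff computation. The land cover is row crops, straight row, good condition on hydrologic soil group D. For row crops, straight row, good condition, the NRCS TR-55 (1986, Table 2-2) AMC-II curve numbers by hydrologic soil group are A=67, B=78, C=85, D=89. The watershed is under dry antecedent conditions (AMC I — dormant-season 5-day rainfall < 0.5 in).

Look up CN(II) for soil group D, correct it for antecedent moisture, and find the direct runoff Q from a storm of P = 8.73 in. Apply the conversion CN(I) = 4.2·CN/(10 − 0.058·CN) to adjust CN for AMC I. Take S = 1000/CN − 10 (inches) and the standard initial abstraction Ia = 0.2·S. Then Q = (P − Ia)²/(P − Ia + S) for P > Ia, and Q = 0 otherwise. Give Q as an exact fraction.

NRCS table: row crops, straight row, good condition, soil group D → CN(II) = 89
CN(I) from CN(II)=89: (4.2·89)/(10 − 0.058·89) = 186900/2419 ≈ 77.263
Retention S: 1000/CN − 10 with CN=77.263 → S = 5500/1869 ≈ 2.943 in
Initial abstraction Ia = S/5 = (5500/1869)/5 = 1100/1869 ≈ 0.589 in
P − Ia = 8.730 − 0.589 = 1521637/186900 ≈ 8.141 in (> 0, runoff occurs)
Q = (1521637/186900)²/((1521637/186900) + 5500/1869) = (2315379159769/34931610000)/(2071637/186900) = 2315379159769/387188955300 in ≈ 5.980 in

Q = 2315379159769/387188955300 in ≈ 5.980 in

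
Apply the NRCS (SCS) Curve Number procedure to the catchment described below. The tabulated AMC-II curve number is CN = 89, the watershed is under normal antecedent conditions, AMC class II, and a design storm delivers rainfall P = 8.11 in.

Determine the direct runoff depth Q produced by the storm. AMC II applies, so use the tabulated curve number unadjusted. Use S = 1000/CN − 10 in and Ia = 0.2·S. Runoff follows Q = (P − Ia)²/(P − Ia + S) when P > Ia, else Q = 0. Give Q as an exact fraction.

Average conditions: CN = 89 (no AMC adjustment).
Max retention: S = 1000/89 − 10 = 110/89 in (≈ 1.236 in)
Initial abstraction Ia = S/5 = (110/89)/5 = 22/89 ≈ 0.247 in
P − Ia = 8.110 − 0.247 = 69979/8900 ≈ 7.863 in (> 0, runoff occurs)
Q: (69979/8900)² ÷ (80979/8900) = 4897060441/720713100 in (≈ 6.795 in)

Q = 4897060441/720713100 in ≈ 6.795 in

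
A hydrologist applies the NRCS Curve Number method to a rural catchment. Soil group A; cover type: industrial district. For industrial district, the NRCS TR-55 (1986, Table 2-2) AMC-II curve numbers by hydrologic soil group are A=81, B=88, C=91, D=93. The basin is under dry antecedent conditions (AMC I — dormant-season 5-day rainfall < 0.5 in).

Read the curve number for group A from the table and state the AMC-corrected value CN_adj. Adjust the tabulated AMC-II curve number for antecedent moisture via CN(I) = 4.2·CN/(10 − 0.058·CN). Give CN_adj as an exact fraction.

NRCS table: industrial district, soil group A → CN(II) = 81
Adjust CN=81 to AMC I: 4.2·81/(10 − 0.058·81) → (1701/5) ÷ (2651/500) = 170100/2651 ≈ 64.164

CN_adj = 170100/2651 ≈ 64.164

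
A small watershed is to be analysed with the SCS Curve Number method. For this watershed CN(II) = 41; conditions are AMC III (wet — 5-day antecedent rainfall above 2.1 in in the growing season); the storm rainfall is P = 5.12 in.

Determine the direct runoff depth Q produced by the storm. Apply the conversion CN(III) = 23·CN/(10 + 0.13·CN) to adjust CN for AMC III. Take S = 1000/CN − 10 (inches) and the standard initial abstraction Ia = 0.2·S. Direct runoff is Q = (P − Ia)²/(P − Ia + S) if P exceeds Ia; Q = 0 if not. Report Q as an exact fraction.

Wet (AMC III): CN(III) = 23·41/(10 + 0.13·41) = 943/(1533/100) = 94300/1533 ≈ 61.513
Max retention: S = 1000/(94300/1533) − 10 = 5900/943 in (≈ 6.257 in)
Ia = 0.2S: 0.2·6.257 = 1.251 in (exactly 1180/943)
Since P=5.120 > Ia=1.251: effective rainfall P−Ia = 91204/23575 in
Q: (91204/23575)² ÷ (238704/23575) = 519885601/351715425 in (≈ 1.478 in)

Q = 519885601/351715425 in ≈ 1.478 in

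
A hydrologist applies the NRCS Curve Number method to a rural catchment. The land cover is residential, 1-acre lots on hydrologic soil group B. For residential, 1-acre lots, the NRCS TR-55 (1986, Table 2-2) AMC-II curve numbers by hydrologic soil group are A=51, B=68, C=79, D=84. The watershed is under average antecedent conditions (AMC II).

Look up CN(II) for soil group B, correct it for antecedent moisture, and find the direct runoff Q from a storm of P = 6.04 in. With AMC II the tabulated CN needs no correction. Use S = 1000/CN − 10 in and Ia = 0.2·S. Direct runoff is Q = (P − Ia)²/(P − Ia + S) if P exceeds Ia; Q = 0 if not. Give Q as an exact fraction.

NRCS table: residential, 1-acre lots, soil group B → CN(II) = 68
Average conditions: CN = 68 (no AMC adjustment).
Retention S: 1000/CN − 10 with CN=68.000 → S = 80/17 ≈ 4.706 in
Initial abstraction Ia = S/5 = (80/17)/5 = 16/17 ≈ 0.941 in
Excess rainfall: 6.040 − 0.941 = 5.099 in; P > Ia so Q > 0
Q = (2167/425)²/((2167/425) + 80/17) = (4695889/180625)/(4167/425) = 4695889/1770975 in ≈ 2.652 in

Q = 4695889/1770975 in ≈ 2.652 in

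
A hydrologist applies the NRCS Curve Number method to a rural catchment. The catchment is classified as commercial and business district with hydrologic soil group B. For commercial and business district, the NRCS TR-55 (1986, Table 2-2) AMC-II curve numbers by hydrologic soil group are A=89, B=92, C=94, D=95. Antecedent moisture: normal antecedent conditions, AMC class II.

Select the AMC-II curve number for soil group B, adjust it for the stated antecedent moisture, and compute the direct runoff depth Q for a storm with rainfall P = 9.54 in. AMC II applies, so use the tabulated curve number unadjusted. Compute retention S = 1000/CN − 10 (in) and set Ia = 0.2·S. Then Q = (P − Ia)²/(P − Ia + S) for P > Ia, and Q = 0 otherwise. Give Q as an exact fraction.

NRCS table: commercial and business district, soil group B → CN(II) = 92
CN(II) = 92; AMC II needs no correction.
Max retention: S = 1000/92 − 10 = 20/23 in (≈ 0.870 in)
Initial abstraction Ia = S/5 = (20/23)/5 = 4/23 ≈ 0.174 in
Since P=9.540 > Ia=0.174: effective rainfall P−Ia = 10771/1150 in
Q: (10771/1150)² ÷ (11771/1150) = 116014441/13536650 in (≈ 8.570 in)

Q = 116014441/13536650 in ≈ 8.570 in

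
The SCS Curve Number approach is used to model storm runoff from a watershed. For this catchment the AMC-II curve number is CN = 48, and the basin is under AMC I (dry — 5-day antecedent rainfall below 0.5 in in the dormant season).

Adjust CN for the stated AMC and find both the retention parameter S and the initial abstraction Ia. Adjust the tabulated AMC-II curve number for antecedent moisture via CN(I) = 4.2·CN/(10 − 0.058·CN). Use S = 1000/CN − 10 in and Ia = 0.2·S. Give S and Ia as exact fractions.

S = 1625/63 in ≈ 25.794 in; Ia = 325/63 in ≈ 5.159 in

Dry (AMC I): CN(I) = 4.2·48/(10 − 0.058·48) = (1008/5)/(902/125) = 12600/451 ≈ 27.938
S = 1000/(12600/451) − 10 = 1625/63 in ≈ 25.794 in
Ia = 0.2S: 0.2·25.794 = 5.159 in (exactly 325/63)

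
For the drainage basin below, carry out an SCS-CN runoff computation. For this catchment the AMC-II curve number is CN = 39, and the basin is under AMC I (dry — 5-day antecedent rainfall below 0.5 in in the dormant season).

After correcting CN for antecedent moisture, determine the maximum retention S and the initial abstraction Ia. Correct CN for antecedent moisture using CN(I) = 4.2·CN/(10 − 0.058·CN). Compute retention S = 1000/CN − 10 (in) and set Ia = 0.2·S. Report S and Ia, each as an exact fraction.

S = 30500/819 in ≈ 37.241 in; Ia = 6100/819 in ≈ 7.448 in

Dry (AMC I): CN(I) = 4.2·39/(10 − 0.058·39) = (819/5)/(3869/500) = 81900/3869 ≈ 21.168
Retention S: 1000/CN − 10 with CN=21.168 → S = 30500/819 ≈ 37.241 in
Ia = 0.2·(30500/819) = 6100/819 in ≈ 7.448 in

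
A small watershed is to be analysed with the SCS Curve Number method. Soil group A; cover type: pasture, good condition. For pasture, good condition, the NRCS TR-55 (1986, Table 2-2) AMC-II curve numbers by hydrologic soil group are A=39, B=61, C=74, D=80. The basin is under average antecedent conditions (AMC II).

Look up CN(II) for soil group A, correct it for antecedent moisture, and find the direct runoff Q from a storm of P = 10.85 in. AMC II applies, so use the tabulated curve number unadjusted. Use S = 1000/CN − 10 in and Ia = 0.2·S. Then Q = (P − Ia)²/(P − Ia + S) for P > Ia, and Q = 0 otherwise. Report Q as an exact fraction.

NRCS table: pasture, good condition, soil group A → CN(II) = 39
Average conditions: CN = 39 (no AMC adjustment).
S = 1000/39 − 10 = 610/39 in ≈ 15.641 in
Initial abstraction Ia = S/5 = (610/39)/5 = 122/39 ≈ 3.128 in
Since P=10.850 > Ia=3.128: effective rainfall P−Ia = 6023/780 in
Runoff Q = (P−Ia)²/(P−Ia+S) = (7.722)²/(7.722+15.641) = 36276529/14213940 ≈ 2.552 in

Q = 36276529/14213940 in ≈ 2.552 in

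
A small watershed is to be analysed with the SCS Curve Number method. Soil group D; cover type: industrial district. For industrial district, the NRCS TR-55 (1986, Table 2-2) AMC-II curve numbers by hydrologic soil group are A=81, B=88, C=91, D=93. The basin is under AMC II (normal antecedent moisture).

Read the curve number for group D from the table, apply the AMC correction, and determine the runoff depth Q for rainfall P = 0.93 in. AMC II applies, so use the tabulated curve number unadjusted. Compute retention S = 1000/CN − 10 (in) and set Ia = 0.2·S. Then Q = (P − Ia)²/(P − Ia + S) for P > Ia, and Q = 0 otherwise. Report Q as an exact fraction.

Q = 52548001/132515700 in ≈ 0.397 in

NRCS table: industrial district, soil group D → CN(II) = 93
Average conditions: CN = 93 (no AMC adjustment).
Max retention: S = 1000/93 − 10 = 70/93 in (≈ 0.753 in)
Ia = 0.2·(70/93) = 14/93 in ≈ 0.151 in
P − Ia = 0.930 − 0.151 = 7249/9300 ≈ 0.779 in (> 0, runoff occurs)
Runoff Q = (P−Ia)²/(P−Ia+S) = (0.779)²/(0.779+0.753) = 52548001/132515700 ≈ 0.397 in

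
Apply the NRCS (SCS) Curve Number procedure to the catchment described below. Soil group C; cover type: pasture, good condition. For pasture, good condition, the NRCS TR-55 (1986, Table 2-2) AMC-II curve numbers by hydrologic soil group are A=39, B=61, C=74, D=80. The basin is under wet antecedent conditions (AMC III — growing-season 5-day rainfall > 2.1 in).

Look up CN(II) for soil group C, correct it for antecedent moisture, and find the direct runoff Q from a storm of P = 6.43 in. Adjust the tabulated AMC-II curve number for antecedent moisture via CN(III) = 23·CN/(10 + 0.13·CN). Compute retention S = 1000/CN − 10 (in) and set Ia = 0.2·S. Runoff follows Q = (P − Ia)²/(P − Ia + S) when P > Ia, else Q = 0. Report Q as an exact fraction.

Q = 271642143249/55416524300 in ≈ 4.902 in

NRCS table: pasture, good condition, soil group C → CN(II) = 74
Adjust CN=74 to AMC III: 23·74/(10 + 0.13·74) → 1702 ÷ (981/50) = 85100/981 ≈ 86.748
Retention S: 1000/CN − 10 with CN=86.748 → S = 1300/851 ≈ 1.528 in
Ia = 0.2·(1300/851) = 260/851 in ≈ 0.306 in
Since P=6.430 > Ia=0.306: effective rainfall P−Ia = 521193/85100 in
Q = (521193/85100)²/((521193/85100) + 1300/851) = (271642143249/7242010000)/(651193/85100) = 271642143249/55416524300 in ≈ 4.902 in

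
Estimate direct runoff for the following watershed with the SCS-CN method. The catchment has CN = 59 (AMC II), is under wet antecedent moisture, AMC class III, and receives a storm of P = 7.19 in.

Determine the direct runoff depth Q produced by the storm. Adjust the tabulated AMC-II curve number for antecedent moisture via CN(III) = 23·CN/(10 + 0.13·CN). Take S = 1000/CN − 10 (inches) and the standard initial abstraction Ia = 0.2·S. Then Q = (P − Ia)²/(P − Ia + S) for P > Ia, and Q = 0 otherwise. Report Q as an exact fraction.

Q = 798669304489/176909783100 in ≈ 4.515 in

CN(III) from CN(II)=59: (23·59)/(10 + 0.13·59) = 135700/1767 ≈ 76.797
Retention S: 1000/CN − 10 with CN=76.797 → S = 4100/1357 ≈ 3.021 in
Initial abstraction Ia = S/5 = (4100/1357)/5 = 820/1357 ≈ 0.604 in
Excess rainfall: 7.190 − 0.604 = 6.586 in; P > Ia so Q > 0
Q = (893683/135700)²/((893683/135700) + 4100/1357) = (798669304489/18414490000)/(1303683/135700) = 798669304489/176909783100 in ≈ 4.515 in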